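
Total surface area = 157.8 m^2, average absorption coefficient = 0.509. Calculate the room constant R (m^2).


Given values:
  S = 157.8 m^2, alpha = 0.509
Formula: R = S * alpha / (1 - alpha)
Numerator: 157.8 * 0.509 = 80.3202
Denominator: 1 - 0.509 = 0.491
R = 80.3202 / 0.491 = 163.58

163.58 m^2


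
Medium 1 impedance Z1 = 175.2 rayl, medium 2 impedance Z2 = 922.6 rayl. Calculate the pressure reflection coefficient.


Given values:
  Z1 = 175.2 rayl, Z2 = 922.6 rayl
Formula: R = (Z2 - Z1) / (Z2 + Z1)
Numerator: Z2 - Z1 = 922.6 - 175.2 = 747.4
Denominator: Z2 + Z1 = 922.6 + 175.2 = 1097.8
R = 747.4 / 1097.8 = 0.6808

0.6808


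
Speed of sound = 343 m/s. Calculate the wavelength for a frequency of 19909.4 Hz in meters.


Given values:
  c = 343 m/s, f = 19909.4 Hz
Formula: lambda = c / f
lambda = 343 / 19909.4
lambda = 0.0172

0.0172 m


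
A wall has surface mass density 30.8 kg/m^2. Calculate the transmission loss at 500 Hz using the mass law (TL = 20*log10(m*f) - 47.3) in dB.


Given values:
  m = 30.8 kg/m^2, f = 500 Hz
Formula: TL = 20 * log10(m * f) - 47.3
Compute m * f = 30.8 * 500 = 15400.0
Compute log10(15400.0) = 4.187521
Compute 20 * 4.187521 = 83.7504
TL = 83.7504 - 47.3 = 36.45

36.45 dB


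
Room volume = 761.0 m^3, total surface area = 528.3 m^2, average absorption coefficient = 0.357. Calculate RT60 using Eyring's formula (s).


Given values:
  V = 761.0 m^3, S = 528.3 m^2, alpha = 0.357
Formula: RT60 = 0.161 * V / (-S * ln(1 - alpha))
Compute ln(1 - 0.357) = ln(0.643) = -0.441611
Denominator: -528.3 * -0.441611 = 233.3031
Numerator: 0.161 * 761.0 = 122.521
RT60 = 122.521 / 233.3031 = 0.525

0.525 s


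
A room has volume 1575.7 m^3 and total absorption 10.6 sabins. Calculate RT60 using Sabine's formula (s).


Given values:
  V = 1575.7 m^3
  A = 10.6 sabins
Formula: RT60 = 0.161 * V / A
Numerator: 0.161 * 1575.7 = 253.6877
RT60 = 253.6877 / 10.6 = 23.933

23.933 s


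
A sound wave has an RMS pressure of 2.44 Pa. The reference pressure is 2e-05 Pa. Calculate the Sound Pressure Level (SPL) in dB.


Given values:
  p = 2.44 Pa
  p_ref = 2e-05 Pa
Formula: SPL = 20 * log10(p / p_ref)
Compute ratio: p / p_ref = 2.44 / 2e-05 = 122000
Compute log10: log10(122000) = 5.08636
Multiply: SPL = 20 * 5.08636 = 101.73

101.73 dB


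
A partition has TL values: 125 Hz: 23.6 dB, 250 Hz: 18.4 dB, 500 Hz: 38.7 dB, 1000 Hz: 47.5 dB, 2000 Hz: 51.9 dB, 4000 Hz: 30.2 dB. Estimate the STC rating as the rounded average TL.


Given TL values at each frequency:
  125 Hz: 23.6 dB
  250 Hz: 18.4 dB
  500 Hz: 38.7 dB
  1000 Hz: 47.5 dB
  2000 Hz: 51.9 dB
  4000 Hz: 30.2 dB
Formula: STC ~ round(average of TL values)
Sum = 23.6 + 18.4 + 38.7 + 47.5 + 51.9 + 30.2 = 210.3
Average = 210.3 / 6 = 35.05
Rounded: 35

35


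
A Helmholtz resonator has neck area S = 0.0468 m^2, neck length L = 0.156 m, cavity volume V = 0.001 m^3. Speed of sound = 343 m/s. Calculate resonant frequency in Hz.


Given values:
  S = 0.0468 m^2, L = 0.156 m, V = 0.001 m^3, c = 343 m/s
Formula: f = (c / (2*pi)) * sqrt(S / (V * L))
Compute V * L = 0.001 * 0.156 = 0.000156
Compute S / (V * L) = 0.0468 / 0.000156 = 300.0
Compute sqrt(300.0) = 17.320508
Compute c / (2*pi) = 343 / 6.283185 = 54.590148
f = 54.590148 * 17.320508 = 945.53

945.53 Hz


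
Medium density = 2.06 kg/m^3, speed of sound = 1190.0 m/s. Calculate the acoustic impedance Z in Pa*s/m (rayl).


Given values:
  rho = 2.06 kg/m^3
  c = 1190.0 m/s
Formula: Z = rho * c
Z = 2.06 * 1190.0
Z = 2451.4

2451.4 rayl


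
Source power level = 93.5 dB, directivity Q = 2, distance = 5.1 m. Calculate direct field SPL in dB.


Given values:
  Lw = 93.5 dB, Q = 2, r = 5.1 m
Formula: SPL = Lw + 10 * log10(Q / (4 * pi * r^2))
Compute 4 * pi * r^2 = 4 * pi * 5.1^2 = 326.8513
Compute Q / denom = 2 / 326.8513 = 0.00611899
Compute 10 * log10(0.00611899) = -22.1332
SPL = 93.5 + (-22.1332) = 71.37

71.37 dB


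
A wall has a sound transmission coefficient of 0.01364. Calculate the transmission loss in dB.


Given values:
  tau = 0.01364
Formula: TL = 10 * log10(1 / tau)
Compute 1 / tau = 1 / 0.01364 = 73.3138
Compute log10(73.3138) = 1.865186
TL = 10 * 1.865186 = 18.65

18.65 dB


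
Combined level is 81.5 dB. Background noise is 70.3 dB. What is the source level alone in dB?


Given values:
  L_total = 81.5 dB, L_bg = 70.3 dB
Formula: L_source = 10 * log10(10^(L_total/10) - 10^(L_bg/10))
Convert to linear:
  10^(81.5/10) = 141253754.4623
  10^(70.3/10) = 10715193.0524
Difference: 141253754.4623 - 10715193.0524 = 130538561.4099
L_source = 10 * log10(130538561.4099) = 81.16

81.16 dB


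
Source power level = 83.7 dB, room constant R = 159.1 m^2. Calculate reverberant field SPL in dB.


Given values:
  Lw = 83.7 dB, R = 159.1 m^2
Formula: SPL = Lw + 10 * log10(4 / R)
Compute 4 / R = 4 / 159.1 = 0.025141
Compute 10 * log10(0.025141) = -15.9962
SPL = 83.7 + (-15.9962) = 67.7

67.7 dB


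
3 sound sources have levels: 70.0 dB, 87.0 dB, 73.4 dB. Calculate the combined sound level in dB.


Formula: L_total = 10 * log10( sum(10^(Li/10)) )
  Source 1: 10^(70.0/10) = 10000000.0
  Source 2: 10^(87.0/10) = 501187233.6273
  Source 3: 10^(73.4/10) = 21877616.2395
Sum of linear values = 533064849.8668
L_total = 10 * log10(533064849.8668) = 87.27

87.27 dB


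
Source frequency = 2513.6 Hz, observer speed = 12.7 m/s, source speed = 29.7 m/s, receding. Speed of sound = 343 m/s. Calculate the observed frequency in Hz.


Given values:
  f_s = 2513.6 Hz, v_o = 12.7 m/s, v_s = 29.7 m/s
  Direction: receding
Formula: f_o = f_s * (c - v_o) / (c + v_s)
Numerator: c - v_o = 343 - 12.7 = 330.3
Denominator: c + v_s = 343 + 29.7 = 372.7
f_o = 2513.6 * 330.3 / 372.7 = 2227.64

2227.64 Hz


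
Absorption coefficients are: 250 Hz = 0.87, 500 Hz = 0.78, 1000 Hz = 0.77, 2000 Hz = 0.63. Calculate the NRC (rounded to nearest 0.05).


Given values:
  a_250 = 0.87, a_500 = 0.78
  a_1000 = 0.77, a_2000 = 0.63
Formula: NRC = (a250 + a500 + a1000 + a2000) / 4
Sum = 0.87 + 0.78 + 0.77 + 0.63 = 3.05
NRC = 3.05 / 4 = 0.7625
Rounded to nearest 0.05: 0.75

0.75


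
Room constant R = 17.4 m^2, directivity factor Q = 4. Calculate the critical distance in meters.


Given values:
  R = 17.4 m^2, Q = 4
Formula: d_c = 0.141 * sqrt(Q * R)
Compute Q * R = 4 * 17.4 = 69.6
Compute sqrt(69.6) = 8.3427
d_c = 0.141 * 8.3427 = 1.176

1.176 m


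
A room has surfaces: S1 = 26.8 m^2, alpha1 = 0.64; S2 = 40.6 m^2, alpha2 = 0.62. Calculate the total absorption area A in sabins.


Given surfaces:
  Surface 1: 26.8 * 0.64 = 17.152
  Surface 2: 40.6 * 0.62 = 25.172
Formula: A = sum(Si * alpha_i)
A = 17.152 + 25.172
A = 42.32

42.32 sabins


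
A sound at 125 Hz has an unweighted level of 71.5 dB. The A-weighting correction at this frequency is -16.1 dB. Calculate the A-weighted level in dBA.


Given values:
  SPL = 71.5 dB
  A-weighting at 125 Hz = -16.1 dB
Formula: L_A = SPL + A_weight
L_A = 71.5 + (-16.1)
L_A = 55.4

55.4 dBA


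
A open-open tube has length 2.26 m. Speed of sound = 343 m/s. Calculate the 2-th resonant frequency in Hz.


Given values:
  Tube type: open-open, L = 2.26 m, c = 343 m/s, n = 2
Formula: f_n = n * c / (2 * L)
Compute 2 * L = 2 * 2.26 = 4.52
f = 2 * 343 / 4.52
f = 151.77

151.77 Hz


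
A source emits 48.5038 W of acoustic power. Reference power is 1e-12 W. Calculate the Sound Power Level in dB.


Given values:
  W = 48.5038 W
  W_ref = 1e-12 W
Formula: SWL = 10 * log10(W / W_ref)
Compute ratio: W / W_ref = 48503800000000
Compute log10: log10(48503800000000) = 13.685776
Multiply: SWL = 10 * 13.685776 = 136.86

136.86 dB


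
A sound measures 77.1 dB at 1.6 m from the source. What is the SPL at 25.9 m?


Given values:
  SPL1 = 77.1 dB, r1 = 1.6 m, r2 = 25.9 m
Formula: SPL2 = SPL1 - 20 * log10(r2 / r1)
Compute ratio: r2 / r1 = 25.9 / 1.6 = 16.1875
Compute log10: log10(16.1875) = 1.20918
Compute drop: 20 * 1.20918 = 24.1836
SPL2 = 77.1 - 24.1836 = 52.92

52.92 dB


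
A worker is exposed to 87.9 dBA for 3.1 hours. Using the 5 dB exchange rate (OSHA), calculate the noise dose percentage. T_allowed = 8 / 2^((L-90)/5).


Given values:
  L = 87.9 dBA, T = 3.1 hours
Formula: T_allowed = 8 / 2^((L - 90) / 5)
Compute exponent: (87.9 - 90) / 5 = -0.42
Compute 2^(-0.42) = 0.747425
T_allowed = 8 / 0.747425 = 10.703415 hours
Dose = (T / T_allowed) * 100
Dose = (3.1 / 10.703415) * 100 = 28.96

28.96 %


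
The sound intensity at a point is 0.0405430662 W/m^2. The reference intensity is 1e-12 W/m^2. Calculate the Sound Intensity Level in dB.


Given values:
  I = 0.0405430662 W/m^2
  I_ref = 1e-12 W/m^2
Formula: SIL = 10 * log10(I / I_ref)
Compute ratio: I / I_ref = 40543066200
Compute log10: log10(40543066200) = 10.607917
Multiply: SIL = 10 * 10.607917 = 106.08

106.08 dB


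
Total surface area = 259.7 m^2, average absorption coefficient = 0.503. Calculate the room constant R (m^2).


Given values:
  S = 259.7 m^2, alpha = 0.503
Formula: R = S * alpha / (1 - alpha)
Numerator: 259.7 * 0.503 = 130.6291
Denominator: 1 - 0.503 = 0.497
R = 130.6291 / 0.497 = 262.84

262.84 m^2


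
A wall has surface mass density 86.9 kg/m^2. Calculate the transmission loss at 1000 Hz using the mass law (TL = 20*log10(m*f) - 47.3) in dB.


Given values:
  m = 86.9 kg/m^2, f = 1000 Hz
Formula: TL = 20 * log10(m * f) - 47.3
Compute m * f = 86.9 * 1000 = 86900.0
Compute log10(86900.0) = 4.93902
Compute 20 * 4.93902 = 98.7804
TL = 98.7804 - 47.3 = 51.48

51.48 dB


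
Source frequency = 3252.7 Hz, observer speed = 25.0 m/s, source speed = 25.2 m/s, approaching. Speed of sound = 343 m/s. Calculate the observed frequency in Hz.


Given values:
  f_s = 3252.7 Hz, v_o = 25.0 m/s, v_s = 25.2 m/s
  Direction: approaching
Formula: f_o = f_s * (c + v_o) / (c - v_s)
Numerator: c + v_o = 343 + 25.0 = 368.0
Denominator: c - v_s = 343 - 25.2 = 317.8
f_o = 3252.7 * 368.0 / 317.8 = 3766.5

3766.5 Hz


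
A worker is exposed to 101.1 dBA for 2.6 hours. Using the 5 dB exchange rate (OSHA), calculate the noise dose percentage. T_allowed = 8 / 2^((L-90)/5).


Given values:
  L = 101.1 dBA, T = 2.6 hours
Formula: T_allowed = 8 / 2^((L - 90) / 5)
Compute exponent: (101.1 - 90) / 5 = 2.22
Compute 2^(2.22) = 4.658934
T_allowed = 8 / 4.658934 = 1.717131 hours
Dose = (T / T_allowed) * 100
Dose = (2.6 / 1.717131) * 100 = 151.42

151.42 %


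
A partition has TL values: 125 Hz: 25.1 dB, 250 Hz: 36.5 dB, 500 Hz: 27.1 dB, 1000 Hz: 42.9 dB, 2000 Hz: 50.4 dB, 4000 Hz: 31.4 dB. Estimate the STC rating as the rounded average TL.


Given TL values at each frequency:
  125 Hz: 25.1 dB
  250 Hz: 36.5 dB
  500 Hz: 27.1 dB
  1000 Hz: 42.9 dB
  2000 Hz: 50.4 dB
  4000 Hz: 31.4 dB
Formula: STC ~ round(average of TL values)
Sum = 25.1 + 36.5 + 27.1 + 42.9 + 50.4 + 31.4 = 213.4
Average = 213.4 / 6 = 35.57
Rounded: 36

36


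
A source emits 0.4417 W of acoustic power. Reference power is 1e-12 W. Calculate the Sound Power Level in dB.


Given values:
  W = 0.4417 W
  W_ref = 1e-12 W
Formula: SWL = 10 * log10(W / W_ref)
Compute ratio: W / W_ref = 441700000000
Compute log10: log10(441700000000) = 11.645127
Multiply: SWL = 10 * 11.645127 = 116.45

116.45 dB


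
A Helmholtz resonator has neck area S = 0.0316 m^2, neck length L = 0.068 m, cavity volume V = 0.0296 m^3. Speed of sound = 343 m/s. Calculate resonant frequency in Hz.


Given values:
  S = 0.0316 m^2, L = 0.068 m, V = 0.0296 m^3, c = 343 m/s
Formula: f = (c / (2*pi)) * sqrt(S / (V * L))
Compute V * L = 0.0296 * 0.068 = 0.0020128
Compute S / (V * L) = 0.0316 / 0.0020128 = 15.6995
Compute sqrt(15.6995) = 3.962259
Compute c / (2*pi) = 343 / 6.283185 = 54.590148
f = 54.590148 * 3.962259 = 216.3

216.3 Hz


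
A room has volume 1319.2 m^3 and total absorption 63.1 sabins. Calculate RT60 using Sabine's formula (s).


Given values:
  V = 1319.2 m^3
  A = 63.1 sabins
Formula: RT60 = 0.161 * V / A
Numerator: 0.161 * 1319.2 = 212.3912
RT60 = 212.3912 / 63.1 = 3.366

3.366 s


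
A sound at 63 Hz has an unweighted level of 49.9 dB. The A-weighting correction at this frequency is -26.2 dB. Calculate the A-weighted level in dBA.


Given values:
  SPL = 49.9 dB
  A-weighting at 63 Hz = -26.2 dB
Formula: L_A = SPL + A_weight
L_A = 49.9 + (-26.2)
L_A = 23.7

23.7 dBA


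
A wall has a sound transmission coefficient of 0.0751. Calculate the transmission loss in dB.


Given values:
  tau = 0.0751
Formula: TL = 10 * log10(1 / tau)
Compute 1 / tau = 1 / 0.0751 = 13.3156
Compute log10(13.3156) = 1.124361
TL = 10 * 1.124361 = 11.24

11.24 dB


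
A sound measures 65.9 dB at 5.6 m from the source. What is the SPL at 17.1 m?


Given values:
  SPL1 = 65.9 dB, r1 = 5.6 m, r2 = 17.1 m
Formula: SPL2 = SPL1 - 20 * log10(r2 / r1)
Compute ratio: r2 / r1 = 17.1 / 5.6 = 3.0536
Compute log10: log10(3.0536) = 0.484812
Compute drop: 20 * 0.484812 = 9.6962
SPL2 = 65.9 - 9.6962 = 56.2

56.2 dB


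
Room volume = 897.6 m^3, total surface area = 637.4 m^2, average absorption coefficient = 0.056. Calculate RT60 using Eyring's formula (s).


Given values:
  V = 897.6 m^3, S = 637.4 m^2, alpha = 0.056
Formula: RT60 = 0.161 * V / (-S * ln(1 - alpha))
Compute ln(1 - 0.056) = ln(0.944) = -0.057629
Denominator: -637.4 * -0.057629 = 36.7327
Numerator: 0.161 * 897.6 = 144.5136
RT60 = 144.5136 / 36.7327 = 3.934

3.934 s


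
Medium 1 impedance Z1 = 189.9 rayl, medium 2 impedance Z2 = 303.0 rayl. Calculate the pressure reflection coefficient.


Given values:
  Z1 = 189.9 rayl, Z2 = 303.0 rayl
Formula: R = (Z2 - Z1) / (Z2 + Z1)
Numerator: Z2 - Z1 = 303.0 - 189.9 = 113.1
Denominator: Z2 + Z1 = 303.0 + 189.9 = 492.9
R = 113.1 / 492.9 = 0.2295

0.2295


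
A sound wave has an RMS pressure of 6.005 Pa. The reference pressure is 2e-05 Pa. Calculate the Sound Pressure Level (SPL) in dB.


Given values:
  p = 6.005 Pa
  p_ref = 2e-05 Pa
Formula: SPL = 20 * log10(p / p_ref)
Compute ratio: p / p_ref = 6.005 / 2e-05 = 300250
Compute log10: log10(300250) = 5.477483
Multiply: SPL = 20 * 5.477483 = 109.55

109.55 dB


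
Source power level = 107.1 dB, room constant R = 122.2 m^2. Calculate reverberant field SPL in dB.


Given values:
  Lw = 107.1 dB, R = 122.2 m^2
Formula: SPL = Lw + 10 * log10(4 / R)
Compute 4 / R = 4 / 122.2 = 0.032733
Compute 10 * log10(0.032733) = -14.8501
SPL = 107.1 + (-14.8501) = 92.25

92.25 dB


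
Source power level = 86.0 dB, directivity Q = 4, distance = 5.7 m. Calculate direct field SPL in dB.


Given values:
  Lw = 86.0 dB, Q = 4, r = 5.7 m
Formula: SPL = Lw + 10 * log10(Q / (4 * pi * r^2))
Compute 4 * pi * r^2 = 4 * pi * 5.7^2 = 408.2814
Compute Q / denom = 4 / 408.2814 = 0.00979716
Compute 10 * log10(0.00979716) = -20.089
SPL = 86.0 + (-20.089) = 65.91

65.91 dB


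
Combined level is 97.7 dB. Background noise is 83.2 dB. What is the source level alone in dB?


Given values:
  L_total = 97.7 dB, L_bg = 83.2 dB
Formula: L_source = 10 * log10(10^(L_total/10) - 10^(L_bg/10))
Convert to linear:
  10^(97.7/10) = 5888436553.5559
  10^(83.2/10) = 208929613.0854
Difference: 5888436553.5559 - 208929613.0854 = 5679506940.4705
L_source = 10 * log10(5679506940.4705) = 97.54

97.54 dB


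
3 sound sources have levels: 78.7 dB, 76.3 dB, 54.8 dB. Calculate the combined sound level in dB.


Formula: L_total = 10 * log10( sum(10^(Li/10)) )
  Source 1: 10^(78.7/10) = 74131024.1301
  Source 2: 10^(76.3/10) = 42657951.8802
  Source 3: 10^(54.8/10) = 301995.172
Sum of linear values = 117090971.1823
L_total = 10 * log10(117090971.1823) = 80.69

80.69 dB


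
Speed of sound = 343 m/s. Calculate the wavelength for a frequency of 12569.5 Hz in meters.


Given values:
  c = 343 m/s, f = 12569.5 Hz
Formula: lambda = c / f
lambda = 343 / 12569.5
lambda = 0.0273

0.0273 m


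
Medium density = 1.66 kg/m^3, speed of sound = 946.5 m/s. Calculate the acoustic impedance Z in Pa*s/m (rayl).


Given values:
  rho = 1.66 kg/m^3
  c = 946.5 m/s
Formula: Z = rho * c
Z = 1.66 * 946.5
Z = 1571.19

1571.19 rayl


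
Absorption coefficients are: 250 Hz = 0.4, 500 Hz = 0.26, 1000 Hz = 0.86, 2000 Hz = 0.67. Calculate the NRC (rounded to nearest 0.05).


Given values:
  a_250 = 0.4, a_500 = 0.26
  a_1000 = 0.86, a_2000 = 0.67
Formula: NRC = (a250 + a500 + a1000 + a2000) / 4
Sum = 0.4 + 0.26 + 0.86 + 0.67 = 2.19
NRC = 2.19 / 4 = 0.5475
Rounded to nearest 0.05: 0.55

0.55


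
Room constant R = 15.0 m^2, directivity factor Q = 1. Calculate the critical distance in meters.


Given values:
  R = 15.0 m^2, Q = 1
Formula: d_c = 0.141 * sqrt(Q * R)
Compute Q * R = 1 * 15.0 = 15.0
Compute sqrt(15.0) = 3.873
d_c = 0.141 * 3.873 = 0.546

0.546 m


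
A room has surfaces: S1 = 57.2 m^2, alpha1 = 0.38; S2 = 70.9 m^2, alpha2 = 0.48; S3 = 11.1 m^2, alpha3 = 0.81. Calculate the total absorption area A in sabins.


Given surfaces:
  Surface 1: 57.2 * 0.38 = 21.736
  Surface 2: 70.9 * 0.48 = 34.032
  Surface 3: 11.1 * 0.81 = 8.991
Formula: A = sum(Si * alpha_i)
A = 21.736 + 34.032 + 8.991
A = 64.76

64.76 sabins


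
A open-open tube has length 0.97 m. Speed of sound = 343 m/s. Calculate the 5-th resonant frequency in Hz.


Given values:
  Tube type: open-open, L = 0.97 m, c = 343 m/s, n = 5
Formula: f_n = n * c / (2 * L)
Compute 2 * L = 2 * 0.97 = 1.94
f = 5 * 343 / 1.94
f = 884.02

884.02 Hz


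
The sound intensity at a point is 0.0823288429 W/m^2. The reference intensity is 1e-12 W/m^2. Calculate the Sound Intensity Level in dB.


Given values:
  I = 0.0823288429 W/m^2
  I_ref = 1e-12 W/m^2
Formula: SIL = 10 * log10(I / I_ref)
Compute ratio: I / I_ref = 82328842900
Compute log10: log10(82328842900) = 10.915552
Multiply: SIL = 10 * 10.915552 = 109.16

109.16 dB


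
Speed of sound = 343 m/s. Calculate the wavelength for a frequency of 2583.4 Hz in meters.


Given values:
  c = 343 m/s, f = 2583.4 Hz
Formula: lambda = c / f
lambda = 343 / 2583.4
lambda = 0.1328

0.1328 m


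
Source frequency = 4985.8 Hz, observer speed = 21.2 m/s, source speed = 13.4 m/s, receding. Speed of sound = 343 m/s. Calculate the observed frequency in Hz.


Given values:
  f_s = 4985.8 Hz, v_o = 21.2 m/s, v_s = 13.4 m/s
  Direction: receding
Formula: f_o = f_s * (c - v_o) / (c + v_s)
Numerator: c - v_o = 343 - 21.2 = 321.8
Denominator: c + v_s = 343 + 13.4 = 356.4
f_o = 4985.8 * 321.8 / 356.4 = 4501.77

4501.77 Hz


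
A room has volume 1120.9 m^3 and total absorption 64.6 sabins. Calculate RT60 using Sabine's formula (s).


Given values:
  V = 1120.9 m^3
  A = 64.6 sabins
Formula: RT60 = 0.161 * V / A
Numerator: 0.161 * 1120.9 = 180.4649
RT60 = 180.4649 / 64.6 = 2.794

2.794 s


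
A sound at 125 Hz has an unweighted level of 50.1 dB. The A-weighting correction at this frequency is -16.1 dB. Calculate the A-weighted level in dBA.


Given values:
  SPL = 50.1 dB
  A-weighting at 125 Hz = -16.1 dB
Formula: L_A = SPL + A_weight
L_A = 50.1 + (-16.1)
L_A = 34.0

34.0 dBA


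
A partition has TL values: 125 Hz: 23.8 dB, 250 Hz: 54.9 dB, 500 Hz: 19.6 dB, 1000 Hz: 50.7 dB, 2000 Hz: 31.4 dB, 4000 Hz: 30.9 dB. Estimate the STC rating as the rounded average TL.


Given TL values at each frequency:
  125 Hz: 23.8 dB
  250 Hz: 54.9 dB
  500 Hz: 19.6 dB
  1000 Hz: 50.7 dB
  2000 Hz: 31.4 dB
  4000 Hz: 30.9 dB
Formula: STC ~ round(average of TL values)
Sum = 23.8 + 54.9 + 19.6 + 50.7 + 31.4 + 30.9 = 211.3
Average = 211.3 / 6 = 35.22
Rounded: 35

35


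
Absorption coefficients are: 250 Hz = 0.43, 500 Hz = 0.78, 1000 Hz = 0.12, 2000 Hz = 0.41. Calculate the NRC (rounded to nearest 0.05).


Given values:
  a_250 = 0.43, a_500 = 0.78
  a_1000 = 0.12, a_2000 = 0.41
Formula: NRC = (a250 + a500 + a1000 + a2000) / 4
Sum = 0.43 + 0.78 + 0.12 + 0.41 = 1.74
NRC = 1.74 / 4 = 0.435
Rounded to nearest 0.05: 0.45

0.45


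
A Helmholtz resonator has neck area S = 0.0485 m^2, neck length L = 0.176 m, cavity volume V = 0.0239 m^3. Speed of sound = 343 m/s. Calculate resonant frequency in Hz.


Given values:
  S = 0.0485 m^2, L = 0.176 m, V = 0.0239 m^3, c = 343 m/s
Formula: f = (c / (2*pi)) * sqrt(S / (V * L))
Compute V * L = 0.0239 * 0.176 = 0.0042064
Compute S / (V * L) = 0.0485 / 0.0042064 = 11.53
Compute sqrt(11.53) = 3.395585
Compute c / (2*pi) = 343 / 6.283185 = 54.590148
f = 54.590148 * 3.395585 = 185.37

185.37 Hz


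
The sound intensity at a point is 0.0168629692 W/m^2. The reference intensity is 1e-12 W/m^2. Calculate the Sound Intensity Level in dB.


Given values:
  I = 0.0168629692 W/m^2
  I_ref = 1e-12 W/m^2
Formula: SIL = 10 * log10(I / I_ref)
Compute ratio: I / I_ref = 16862969200
Compute log10: log10(16862969200) = 10.226934
Multiply: SIL = 10 * 10.226934 = 102.27

102.27 dB


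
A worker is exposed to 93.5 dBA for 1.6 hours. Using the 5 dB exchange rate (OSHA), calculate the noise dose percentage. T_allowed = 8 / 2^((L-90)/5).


Given values:
  L = 93.5 dBA, T = 1.6 hours
Formula: T_allowed = 8 / 2^((L - 90) / 5)
Compute exponent: (93.5 - 90) / 5 = 0.7
Compute 2^(0.7) = 1.624505
T_allowed = 8 / 1.624505 = 4.924577 hours
Dose = (T / T_allowed) * 100
Dose = (1.6 / 4.924577) * 100 = 32.49

32.49 %


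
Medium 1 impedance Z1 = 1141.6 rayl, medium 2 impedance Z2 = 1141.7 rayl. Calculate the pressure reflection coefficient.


Given values:
  Z1 = 1141.6 rayl, Z2 = 1141.7 rayl
Formula: R = (Z2 - Z1) / (Z2 + Z1)
Numerator: Z2 - Z1 = 1141.7 - 1141.6 = 0.1
Denominator: Z2 + Z1 = 1141.7 + 1141.6 = 2283.3
R = 0.1 / 2283.3 = 0.0

0.0


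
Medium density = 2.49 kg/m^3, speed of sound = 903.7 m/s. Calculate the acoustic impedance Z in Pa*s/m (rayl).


Given values:
  rho = 2.49 kg/m^3
  c = 903.7 m/s
Formula: Z = rho * c
Z = 2.49 * 903.7
Z = 2250.21

2250.21 rayl


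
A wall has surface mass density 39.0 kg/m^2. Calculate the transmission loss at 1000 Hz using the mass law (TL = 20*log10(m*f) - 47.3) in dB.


Given values:
  m = 39.0 kg/m^2, f = 1000 Hz
Formula: TL = 20 * log10(m * f) - 47.3
Compute m * f = 39.0 * 1000 = 39000.0
Compute log10(39000.0) = 4.591065
Compute 20 * 4.591065 = 91.8213
TL = 91.8213 - 47.3 = 44.52

44.52 dB


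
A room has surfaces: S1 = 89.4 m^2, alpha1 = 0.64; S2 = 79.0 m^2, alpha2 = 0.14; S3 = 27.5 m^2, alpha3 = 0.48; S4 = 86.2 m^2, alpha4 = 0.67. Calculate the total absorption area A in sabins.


Given surfaces:
  Surface 1: 89.4 * 0.64 = 57.216
  Surface 2: 79.0 * 0.14 = 11.06
  Surface 3: 27.5 * 0.48 = 13.2
  Surface 4: 86.2 * 0.67 = 57.754
Formula: A = sum(Si * alpha_i)
A = 57.216 + 11.06 + 13.2 + 57.754
A = 139.23

139.23 sabins


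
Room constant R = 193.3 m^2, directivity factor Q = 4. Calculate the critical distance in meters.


Given values:
  R = 193.3 m^2, Q = 4
Formula: d_c = 0.141 * sqrt(Q * R)
Compute Q * R = 4 * 193.3 = 773.2
Compute sqrt(773.2) = 27.8065
d_c = 0.141 * 27.8065 = 3.921

3.921 m


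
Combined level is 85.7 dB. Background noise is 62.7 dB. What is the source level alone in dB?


Given values:
  L_total = 85.7 dB, L_bg = 62.7 dB
Formula: L_source = 10 * log10(10^(L_total/10) - 10^(L_bg/10))
Convert to linear:
  10^(85.7/10) = 371535229.0972
  10^(62.7/10) = 1862087.1367
Difference: 371535229.0972 - 1862087.1367 = 369673141.9605
L_source = 10 * log10(369673141.9605) = 85.68

85.68 dB


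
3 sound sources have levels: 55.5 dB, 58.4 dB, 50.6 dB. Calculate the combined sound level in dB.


Formula: L_total = 10 * log10( sum(10^(Li/10)) )
  Source 1: 10^(55.5/10) = 354813.3892
  Source 2: 10^(58.4/10) = 691830.9709
  Source 3: 10^(50.6/10) = 114815.3621
Sum of linear values = 1161459.7222
L_total = 10 * log10(1161459.7222) = 60.65

60.65 dB


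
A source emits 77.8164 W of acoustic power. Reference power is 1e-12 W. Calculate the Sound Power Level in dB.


Given values:
  W = 77.8164 W
  W_ref = 1e-12 W
Formula: SWL = 10 * log10(W / W_ref)
Compute ratio: W / W_ref = 77816400000000
Compute log10: log10(77816400000000) = 13.891071
Multiply: SWL = 10 * 13.891071 = 138.91

138.91 dB


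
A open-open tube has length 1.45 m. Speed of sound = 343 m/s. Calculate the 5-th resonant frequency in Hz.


Given values:
  Tube type: open-open, L = 1.45 m, c = 343 m/s, n = 5
Formula: f_n = n * c / (2 * L)
Compute 2 * L = 2 * 1.45 = 2.9
f = 5 * 343 / 2.9
f = 591.38

591.38 Hz


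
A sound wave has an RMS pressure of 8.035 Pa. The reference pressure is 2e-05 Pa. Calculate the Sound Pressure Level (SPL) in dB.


Given values:
  p = 8.035 Pa
  p_ref = 2e-05 Pa
Formula: SPL = 20 * log10(p / p_ref)
Compute ratio: p / p_ref = 8.035 / 2e-05 = 401750
Compute log10: log10(401750) = 5.603956
Multiply: SPL = 20 * 5.603956 = 112.08

112.08 dB


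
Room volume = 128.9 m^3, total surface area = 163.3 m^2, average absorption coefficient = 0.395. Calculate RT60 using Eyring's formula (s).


Given values:
  V = 128.9 m^3, S = 163.3 m^2, alpha = 0.395
Formula: RT60 = 0.161 * V / (-S * ln(1 - alpha))
Compute ln(1 - 0.395) = ln(0.605) = -0.502527
Denominator: -163.3 * -0.502527 = 82.0627
Numerator: 0.161 * 128.9 = 20.7529
RT60 = 20.7529 / 82.0627 = 0.253

0.253 s


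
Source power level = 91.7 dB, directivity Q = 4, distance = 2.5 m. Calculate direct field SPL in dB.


Given values:
  Lw = 91.7 dB, Q = 4, r = 2.5 m
Formula: SPL = Lw + 10 * log10(Q / (4 * pi * r^2))
Compute 4 * pi * r^2 = 4 * pi * 2.5^2 = 78.5398
Compute Q / denom = 4 / 78.5398 = 0.05092959
Compute 10 * log10(0.05092959) = -12.9303
SPL = 91.7 + (-12.9303) = 78.77

78.77 dB


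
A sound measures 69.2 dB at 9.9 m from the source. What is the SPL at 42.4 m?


Given values:
  SPL1 = 69.2 dB, r1 = 9.9 m, r2 = 42.4 m
Formula: SPL2 = SPL1 - 20 * log10(r2 / r1)
Compute ratio: r2 / r1 = 42.4 / 9.9 = 4.2828
Compute log10: log10(4.2828) = 0.631728
Compute drop: 20 * 0.631728 = 12.6346
SPL2 = 69.2 - 12.6346 = 56.57

56.57 dB


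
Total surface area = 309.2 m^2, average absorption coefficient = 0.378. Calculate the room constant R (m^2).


Given values:
  S = 309.2 m^2, alpha = 0.378
Formula: R = S * alpha / (1 - alpha)
Numerator: 309.2 * 0.378 = 116.8776
Denominator: 1 - 0.378 = 0.622
R = 116.8776 / 0.622 = 187.91

187.91 m^2


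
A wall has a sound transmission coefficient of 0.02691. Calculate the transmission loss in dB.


Given values:
  tau = 0.02691
Formula: TL = 10 * log10(1 / tau)
Compute 1 / tau = 1 / 0.02691 = 37.1609
Compute log10(37.1609) = 1.570086
TL = 10 * 1.570086 = 15.7

15.7 dB


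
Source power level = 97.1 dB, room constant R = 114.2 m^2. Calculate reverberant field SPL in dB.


Given values:
  Lw = 97.1 dB, R = 114.2 m^2
Formula: SPL = Lw + 10 * log10(4 / R)
Compute 4 / R = 4 / 114.2 = 0.035026
Compute 10 * log10(0.035026) = -14.5561
SPL = 97.1 + (-14.5561) = 82.54

82.54 dB


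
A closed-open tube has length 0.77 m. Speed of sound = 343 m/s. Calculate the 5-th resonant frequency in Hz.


Given values:
  Tube type: closed-open, L = 0.77 m, c = 343 m/s, n = 5
Formula: f_n = (2n - 1) * c / (4 * L)
Compute 2n - 1 = 2*5 - 1 = 9
Compute 4 * L = 4 * 0.77 = 3.08
f = 9 * 343 / 3.08
f = 1002.27

1002.27 Hz


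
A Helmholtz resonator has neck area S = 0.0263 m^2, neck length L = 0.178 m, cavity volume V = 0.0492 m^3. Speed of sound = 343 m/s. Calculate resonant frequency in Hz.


Given values:
  S = 0.0263 m^2, L = 0.178 m, V = 0.0492 m^3, c = 343 m/s
Formula: f = (c / (2*pi)) * sqrt(S / (V * L))
Compute V * L = 0.0492 * 0.178 = 0.0087576
Compute S / (V * L) = 0.0263 / 0.0087576 = 3.0031
Compute sqrt(3.0031) = 1.732945
Compute c / (2*pi) = 343 / 6.283185 = 54.590148
f = 54.590148 * 1.732945 = 94.6

94.6 Hz


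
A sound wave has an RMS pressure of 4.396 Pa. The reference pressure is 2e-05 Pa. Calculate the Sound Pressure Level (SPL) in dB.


Given values:
  p = 4.396 Pa
  p_ref = 2e-05 Pa
Formula: SPL = 20 * log10(p / p_ref)
Compute ratio: p / p_ref = 4.396 / 2e-05 = 219800
Compute log10: log10(219800) = 5.342028
Multiply: SPL = 20 * 5.342028 = 106.84

106.84 dB


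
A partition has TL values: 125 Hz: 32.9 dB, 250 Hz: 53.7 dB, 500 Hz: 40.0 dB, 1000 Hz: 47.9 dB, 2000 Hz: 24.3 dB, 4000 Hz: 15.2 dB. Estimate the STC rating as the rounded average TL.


Given TL values at each frequency:
  125 Hz: 32.9 dB
  250 Hz: 53.7 dB
  500 Hz: 40.0 dB
  1000 Hz: 47.9 dB
  2000 Hz: 24.3 dB
  4000 Hz: 15.2 dB
Formula: STC ~ round(average of TL values)
Sum = 32.9 + 53.7 + 40.0 + 47.9 + 24.3 + 15.2 = 214.0
Average = 214.0 / 6 = 35.67
Rounded: 36

36


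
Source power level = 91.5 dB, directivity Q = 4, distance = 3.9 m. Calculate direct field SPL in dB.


Given values:
  Lw = 91.5 dB, Q = 4, r = 3.9 m
Formula: SPL = Lw + 10 * log10(Q / (4 * pi * r^2))
Compute 4 * pi * r^2 = 4 * pi * 3.9^2 = 191.1345
Compute Q / denom = 4 / 191.1345 = 0.02092767
Compute 10 * log10(0.02092767) = -16.7928
SPL = 91.5 + (-16.7928) = 74.71

74.71 dB


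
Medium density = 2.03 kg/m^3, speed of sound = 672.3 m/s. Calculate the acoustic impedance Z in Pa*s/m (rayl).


Given values:
  rho = 2.03 kg/m^3
  c = 672.3 m/s
Formula: Z = rho * c
Z = 2.03 * 672.3
Z = 1364.77

1364.77 rayl


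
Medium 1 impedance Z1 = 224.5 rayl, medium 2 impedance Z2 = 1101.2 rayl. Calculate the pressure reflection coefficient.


Given values:
  Z1 = 224.5 rayl, Z2 = 1101.2 rayl
Formula: R = (Z2 - Z1) / (Z2 + Z1)
Numerator: Z2 - Z1 = 1101.2 - 224.5 = 876.7
Denominator: Z2 + Z1 = 1101.2 + 224.5 = 1325.7
R = 876.7 / 1325.7 = 0.6613

0.6613


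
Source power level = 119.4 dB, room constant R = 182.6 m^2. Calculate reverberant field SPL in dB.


Given values:
  Lw = 119.4 dB, R = 182.6 m^2
Formula: SPL = Lw + 10 * log10(4 / R)
Compute 4 / R = 4 / 182.6 = 0.021906
Compute 10 * log10(0.021906) = -16.5944
SPL = 119.4 + (-16.5944) = 102.81

102.81 dB


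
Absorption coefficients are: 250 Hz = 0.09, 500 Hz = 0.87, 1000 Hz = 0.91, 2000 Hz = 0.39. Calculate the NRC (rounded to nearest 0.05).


Given values:
  a_250 = 0.09, a_500 = 0.87
  a_1000 = 0.91, a_2000 = 0.39
Formula: NRC = (a250 + a500 + a1000 + a2000) / 4
Sum = 0.09 + 0.87 + 0.91 + 0.39 = 2.26
NRC = 2.26 / 4 = 0.565
Rounded to nearest 0.05: 0.55

0.55


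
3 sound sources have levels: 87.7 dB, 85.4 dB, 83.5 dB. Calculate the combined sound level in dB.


Formula: L_total = 10 * log10( sum(10^(Li/10)) )
  Source 1: 10^(87.7/10) = 588843655.3556
  Source 2: 10^(85.4/10) = 346736850.4525
  Source 3: 10^(83.5/10) = 223872113.8568
Sum of linear values = 1159452619.6649
L_total = 10 * log10(1159452619.6649) = 90.64

90.64 dB


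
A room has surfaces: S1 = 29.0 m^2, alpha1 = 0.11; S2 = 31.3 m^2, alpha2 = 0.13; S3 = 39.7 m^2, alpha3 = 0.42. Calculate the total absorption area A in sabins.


Given surfaces:
  Surface 1: 29.0 * 0.11 = 3.19
  Surface 2: 31.3 * 0.13 = 4.069
  Surface 3: 39.7 * 0.42 = 16.674
Formula: A = sum(Si * alpha_i)
A = 3.19 + 4.069 + 16.674
A = 23.93

23.93 sabins


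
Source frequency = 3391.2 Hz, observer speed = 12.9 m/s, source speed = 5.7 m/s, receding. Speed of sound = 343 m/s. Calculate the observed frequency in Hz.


Given values:
  f_s = 3391.2 Hz, v_o = 12.9 m/s, v_s = 5.7 m/s
  Direction: receding
Formula: f_o = f_s * (c - v_o) / (c + v_s)
Numerator: c - v_o = 343 - 12.9 = 330.1
Denominator: c + v_s = 343 + 5.7 = 348.7
f_o = 3391.2 * 330.1 / 348.7 = 3210.31

3210.31 Hz


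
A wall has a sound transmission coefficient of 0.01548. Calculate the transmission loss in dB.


Given values:
  tau = 0.01548
Formula: TL = 10 * log10(1 / tau)
Compute 1 / tau = 1 / 0.01548 = 64.5995
Compute log10(64.5995) = 1.810229
TL = 10 * 1.810229 = 18.1

18.1 dB


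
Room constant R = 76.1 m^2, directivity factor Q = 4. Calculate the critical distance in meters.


Given values:
  R = 76.1 m^2, Q = 4
Formula: d_c = 0.141 * sqrt(Q * R)
Compute Q * R = 4 * 76.1 = 304.4
Compute sqrt(304.4) = 17.4471
d_c = 0.141 * 17.4471 = 2.46

2.46 m


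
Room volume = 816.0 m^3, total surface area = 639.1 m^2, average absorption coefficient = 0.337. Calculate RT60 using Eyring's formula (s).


Given values:
  V = 816.0 m^3, S = 639.1 m^2, alpha = 0.337
Formula: RT60 = 0.161 * V / (-S * ln(1 - alpha))
Compute ln(1 - 0.337) = ln(0.663) = -0.41098
Denominator: -639.1 * -0.41098 = 262.6573
Numerator: 0.161 * 816.0 = 131.376
RT60 = 131.376 / 262.6573 = 0.5

0.5 s


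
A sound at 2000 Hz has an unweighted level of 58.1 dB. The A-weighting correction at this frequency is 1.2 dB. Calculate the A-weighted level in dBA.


Given values:
  SPL = 58.1 dB
  A-weighting at 2000 Hz = 1.2 dB
Formula: L_A = SPL + A_weight
L_A = 58.1 + (1.2)
L_A = 59.3

59.3 dBA


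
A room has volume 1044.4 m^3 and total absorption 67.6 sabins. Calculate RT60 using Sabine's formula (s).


Given values:
  V = 1044.4 m^3
  A = 67.6 sabins
Formula: RT60 = 0.161 * V / A
Numerator: 0.161 * 1044.4 = 168.1484
RT60 = 168.1484 / 67.6 = 2.487

2.487 s


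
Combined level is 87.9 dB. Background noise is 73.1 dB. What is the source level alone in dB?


Given values:
  L_total = 87.9 dB, L_bg = 73.1 dB
Formula: L_source = 10 * log10(10^(L_total/10) - 10^(L_bg/10))
Convert to linear:
  10^(87.9/10) = 616595001.8615
  10^(73.1/10) = 20417379.4467
Difference: 616595001.8615 - 20417379.4467 = 596177622.4148
L_source = 10 * log10(596177622.4148) = 87.75

87.75 dB


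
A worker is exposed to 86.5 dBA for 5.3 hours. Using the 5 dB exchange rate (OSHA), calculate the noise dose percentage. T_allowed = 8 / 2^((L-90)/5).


Given values:
  L = 86.5 dBA, T = 5.3 hours
Formula: T_allowed = 8 / 2^((L - 90) / 5)
Compute exponent: (86.5 - 90) / 5 = -0.7
Compute 2^(-0.7) = 0.615572
T_allowed = 8 / 0.615572 = 12.996043 hours
Dose = (T / T_allowed) * 100
Dose = (5.3 / 12.996043) * 100 = 40.78

40.78 %


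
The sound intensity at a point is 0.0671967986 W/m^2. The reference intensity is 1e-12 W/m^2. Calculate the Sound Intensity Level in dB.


Given values:
  I = 0.0671967986 W/m^2
  I_ref = 1e-12 W/m^2
Formula: SIL = 10 * log10(I / I_ref)
Compute ratio: I / I_ref = 67196798600
Compute log10: log10(67196798600) = 10.827349
Multiply: SIL = 10 * 10.827349 = 108.27

108.27 dB


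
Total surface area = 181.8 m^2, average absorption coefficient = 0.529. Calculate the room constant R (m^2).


Given values:
  S = 181.8 m^2, alpha = 0.529
Formula: R = S * alpha / (1 - alpha)
Numerator: 181.8 * 0.529 = 96.1722
Denominator: 1 - 0.529 = 0.471
R = 96.1722 / 0.471 = 204.19

204.19 m^2


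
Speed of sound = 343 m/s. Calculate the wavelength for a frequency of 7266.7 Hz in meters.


Given values:
  c = 343 m/s, f = 7266.7 Hz
Formula: lambda = c / f
lambda = 343 / 7266.7
lambda = 0.0472

0.0472 m


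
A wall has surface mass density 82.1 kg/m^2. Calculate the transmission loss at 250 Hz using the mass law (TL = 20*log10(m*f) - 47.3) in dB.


Given values:
  m = 82.1 kg/m^2, f = 250 Hz
Formula: TL = 20 * log10(m * f) - 47.3
Compute m * f = 82.1 * 250 = 20525.0
Compute log10(20525.0) = 4.312283
Compute 20 * 4.312283 = 86.2457
TL = 86.2457 - 47.3 = 38.95

38.95 dB


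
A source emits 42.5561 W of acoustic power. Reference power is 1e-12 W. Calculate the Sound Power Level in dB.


Given values:
  W = 42.5561 W
  W_ref = 1e-12 W
Formula: SWL = 10 * log10(W / W_ref)
Compute ratio: W / W_ref = 42556100000000
Compute log10: log10(42556100000000) = 13.628962
Multiply: SWL = 10 * 13.628962 = 136.29

136.29 dB


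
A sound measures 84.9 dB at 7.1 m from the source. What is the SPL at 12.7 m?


Given values:
  SPL1 = 84.9 dB, r1 = 7.1 m, r2 = 12.7 m
Formula: SPL2 = SPL1 - 20 * log10(r2 / r1)
Compute ratio: r2 / r1 = 12.7 / 7.1 = 1.7887
Compute log10: log10(1.7887) = 0.252538
Compute drop: 20 * 0.252538 = 5.0508
SPL2 = 84.9 - 5.0508 = 79.85

79.85 dB


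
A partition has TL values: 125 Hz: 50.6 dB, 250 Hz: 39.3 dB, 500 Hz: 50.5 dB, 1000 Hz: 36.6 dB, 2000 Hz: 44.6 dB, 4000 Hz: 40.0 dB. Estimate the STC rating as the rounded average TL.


Given TL values at each frequency:
  125 Hz: 50.6 dB
  250 Hz: 39.3 dB
  500 Hz: 50.5 dB
  1000 Hz: 36.6 dB
  2000 Hz: 44.6 dB
  4000 Hz: 40.0 dB
Formula: STC ~ round(average of TL values)
Sum = 50.6 + 39.3 + 50.5 + 36.6 + 44.6 + 40.0 = 261.6
Average = 261.6 / 6 = 43.6
Rounded: 44

44


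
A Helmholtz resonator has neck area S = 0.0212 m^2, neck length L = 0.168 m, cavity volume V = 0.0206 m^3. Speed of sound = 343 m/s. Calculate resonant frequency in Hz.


Given values:
  S = 0.0212 m^2, L = 0.168 m, V = 0.0206 m^3, c = 343 m/s
Formula: f = (c / (2*pi)) * sqrt(S / (V * L))
Compute V * L = 0.0206 * 0.168 = 0.0034608
Compute S / (V * L) = 0.0212 / 0.0034608 = 6.1258
Compute sqrt(6.1258) = 2.475035
Compute c / (2*pi) = 343 / 6.283185 = 54.590148
f = 54.590148 * 2.475035 = 135.11

135.11 Hz


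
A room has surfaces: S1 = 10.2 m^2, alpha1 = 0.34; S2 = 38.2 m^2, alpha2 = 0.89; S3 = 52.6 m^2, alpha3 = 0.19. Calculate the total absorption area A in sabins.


Given surfaces:
  Surface 1: 10.2 * 0.34 = 3.468
  Surface 2: 38.2 * 0.89 = 33.998
  Surface 3: 52.6 * 0.19 = 9.994
Formula: A = sum(Si * alpha_i)
A = 3.468 + 33.998 + 9.994
A = 47.46

47.46 sabins


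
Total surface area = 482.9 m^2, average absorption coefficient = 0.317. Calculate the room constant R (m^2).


Given values:
  S = 482.9 m^2, alpha = 0.317
Formula: R = S * alpha / (1 - alpha)
Numerator: 482.9 * 0.317 = 153.0793
Denominator: 1 - 0.317 = 0.683
R = 153.0793 / 0.683 = 224.13

224.13 m^2


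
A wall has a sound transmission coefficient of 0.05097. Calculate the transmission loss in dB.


Given values:
  tau = 0.05097
Formula: TL = 10 * log10(1 / tau)
Compute 1 / tau = 1 / 0.05097 = 19.6194
Compute log10(19.6194) = 1.292686
TL = 10 * 1.292686 = 12.93

12.93 dB


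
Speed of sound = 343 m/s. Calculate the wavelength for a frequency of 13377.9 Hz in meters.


Given values:
  c = 343 m/s, f = 13377.9 Hz
Formula: lambda = c / f
lambda = 343 / 13377.9
lambda = 0.0256

0.0256 m


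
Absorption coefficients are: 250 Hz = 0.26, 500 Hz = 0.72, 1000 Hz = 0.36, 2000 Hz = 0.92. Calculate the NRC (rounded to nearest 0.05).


Given values:
  a_250 = 0.26, a_500 = 0.72
  a_1000 = 0.36, a_2000 = 0.92
Formula: NRC = (a250 + a500 + a1000 + a2000) / 4
Sum = 0.26 + 0.72 + 0.36 + 0.92 = 2.26
NRC = 2.26 / 4 = 0.565
Rounded to nearest 0.05: 0.55

0.55


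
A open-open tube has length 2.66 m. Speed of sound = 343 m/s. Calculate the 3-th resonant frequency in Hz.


Given values:
  Tube type: open-open, L = 2.66 m, c = 343 m/s, n = 3
Formula: f_n = n * c / (2 * L)
Compute 2 * L = 2 * 2.66 = 5.32
f = 3 * 343 / 5.32
f = 193.42

193.42 Hz


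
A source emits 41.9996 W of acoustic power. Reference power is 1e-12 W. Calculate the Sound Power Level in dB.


Given values:
  W = 41.9996 W
  W_ref = 1e-12 W
Formula: SWL = 10 * log10(W / W_ref)
Compute ratio: W / W_ref = 41999600000000
Compute log10: log10(41999600000000) = 13.623245
Multiply: SWL = 10 * 13.623245 = 136.23

136.23 dB


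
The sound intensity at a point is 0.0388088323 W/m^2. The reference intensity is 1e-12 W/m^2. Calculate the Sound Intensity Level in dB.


Given values:
  I = 0.0388088323 W/m^2
  I_ref = 1e-12 W/m^2
Formula: SIL = 10 * log10(I / I_ref)
Compute ratio: I / I_ref = 38808832300
Compute log10: log10(38808832300) = 10.588931
Multiply: SIL = 10 * 10.588931 = 105.89

105.89 dB


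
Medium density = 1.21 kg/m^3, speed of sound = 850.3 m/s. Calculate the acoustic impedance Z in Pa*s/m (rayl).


Given values:
  rho = 1.21 kg/m^3
  c = 850.3 m/s
Formula: Z = rho * c
Z = 1.21 * 850.3
Z = 1028.86

1028.86 rayl


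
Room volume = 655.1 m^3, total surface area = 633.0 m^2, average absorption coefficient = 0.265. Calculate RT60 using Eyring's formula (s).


Given values:
  V = 655.1 m^3, S = 633.0 m^2, alpha = 0.265
Formula: RT60 = 0.161 * V / (-S * ln(1 - alpha))
Compute ln(1 - 0.265) = ln(0.735) = -0.307885
Denominator: -633.0 * -0.307885 = 194.8912
Numerator: 0.161 * 655.1 = 105.4711
RT60 = 105.4711 / 194.8912 = 0.541

0.541 s


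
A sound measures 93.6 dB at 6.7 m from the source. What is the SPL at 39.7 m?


Given values:
  SPL1 = 93.6 dB, r1 = 6.7 m, r2 = 39.7 m
Formula: SPL2 = SPL1 - 20 * log10(r2 / r1)
Compute ratio: r2 / r1 = 39.7 / 6.7 = 5.9254
Compute log10: log10(5.9254) = 0.772718
Compute drop: 20 * 0.772718 = 15.4544
SPL2 = 93.6 - 15.4544 = 78.15

78.15 dB
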